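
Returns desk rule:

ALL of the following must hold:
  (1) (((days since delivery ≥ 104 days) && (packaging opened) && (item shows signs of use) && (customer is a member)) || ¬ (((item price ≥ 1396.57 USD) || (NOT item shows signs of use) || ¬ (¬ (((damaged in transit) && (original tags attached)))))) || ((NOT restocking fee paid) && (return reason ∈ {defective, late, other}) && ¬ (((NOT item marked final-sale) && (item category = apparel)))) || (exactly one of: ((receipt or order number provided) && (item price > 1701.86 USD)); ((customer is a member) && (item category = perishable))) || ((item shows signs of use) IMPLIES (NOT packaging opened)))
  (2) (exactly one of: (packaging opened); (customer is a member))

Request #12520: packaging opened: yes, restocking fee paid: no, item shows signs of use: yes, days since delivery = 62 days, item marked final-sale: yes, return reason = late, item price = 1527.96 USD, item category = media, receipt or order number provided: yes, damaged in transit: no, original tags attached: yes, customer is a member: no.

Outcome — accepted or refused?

Atomic conditions:
  days since delivery ≥ 104 days: 62 ≥ 104 is false
  packaging opened: yes → true
  item shows signs of use: yes → true
  customer is a member: no → false
  item price ≥ 1396.57 USD: 1527.96 ≥ 1396.57 is true
  NOT item shows signs of use: yes → false
  damaged in transit: no → false
  original tags attached: yes → true
  NOT restocking fee paid: no → true
  return reason ∈ {defective, late, other}: late is in the set → true
  NOT item marked final-sale: yes → false
  item category = apparel: media == apparel is false
  receipt or order number provided: yes → true
  item price > 1701.86 USD: 1527.96 > 1701.86 is false
  item category = perishable: media == perishable is false
  NOT packaging opened: yes → false
Combine:
[1.1] false AND true AND true AND false = false
[1.2.1.3.1.1] false AND true = false
[1.2.1.3.1] NOT false = true
[1.2.1.3] NOT true = false
[1.2.1] true OR false OR false = true
[1.2] NOT true = false
[1.3.3.1] false AND false = false
[1.3.3] NOT false = true
[1.3] true AND true AND true = true
[1.4.1] true AND false = false
[1.4.2] false AND false = false
[1.4] exactly-one(false, false) = false
[1.5] true → false = false
[1] false OR false OR true OR false OR false = true
[2] exactly-one(true, false) = true
[root] true AND true = true
Overall: true → accepted

Accepted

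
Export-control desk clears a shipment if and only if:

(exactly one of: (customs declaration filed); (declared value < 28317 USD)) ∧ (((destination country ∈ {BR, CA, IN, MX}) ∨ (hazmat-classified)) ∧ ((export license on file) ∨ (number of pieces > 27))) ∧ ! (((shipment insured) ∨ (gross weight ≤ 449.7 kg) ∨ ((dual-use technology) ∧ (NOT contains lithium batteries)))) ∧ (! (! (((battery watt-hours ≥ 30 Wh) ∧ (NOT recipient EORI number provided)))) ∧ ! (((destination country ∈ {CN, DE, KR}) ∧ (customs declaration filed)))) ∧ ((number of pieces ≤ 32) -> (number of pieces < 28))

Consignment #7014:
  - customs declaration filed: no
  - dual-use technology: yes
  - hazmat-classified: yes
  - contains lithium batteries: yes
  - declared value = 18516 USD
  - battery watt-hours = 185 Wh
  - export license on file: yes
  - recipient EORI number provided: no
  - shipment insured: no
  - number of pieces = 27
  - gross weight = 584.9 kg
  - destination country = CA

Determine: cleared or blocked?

Cleared

Atomic conditions:
  customs declaration filed: no → false
  declared value < 28317 USD: 18516 < 28317 is true
  destination country ∈ {BR, CA, IN, MX}: CA is in the set → true
  hazmat-classified: yes → true
  export license on file: yes → true
  number of pieces > 27: 27 > 27 is false
  shipment insured: no → false
  gross weight ≤ 449.7 kg: 584.9 ≤ 449.7 is false
  dual-use technology: yes → true
  NOT contains lithium batteries: yes → false
  battery watt-hours ≥ 30 Wh: 185 ≥ 30 is true
  NOT recipient EORI number provided: no → true
  destination country ∈ {CN, DE, KR}: CA is not in the set → false
  number of pieces ≤ 32: 27 ≤ 32 is true
  number of pieces < 28: 27 < 28 is true
Combine:
[1] exactly-one(false, true) = true
[2.1] true OR true = true
[2.2] true OR false = true
[2] true AND true = true
[3.1.3] true AND false = false
[3.1] false OR false OR false = false
[3] NOT false = true
[4.1.1.1] true AND true = true
[4.1.1] NOT true = false
[4.1] NOT false = true
[4.2.1] false AND false = false
[4.2] NOT false = true
[4] true AND true = true
[5] true → true = true
[root] true AND true AND true AND true AND true = true
Overall: true → cleared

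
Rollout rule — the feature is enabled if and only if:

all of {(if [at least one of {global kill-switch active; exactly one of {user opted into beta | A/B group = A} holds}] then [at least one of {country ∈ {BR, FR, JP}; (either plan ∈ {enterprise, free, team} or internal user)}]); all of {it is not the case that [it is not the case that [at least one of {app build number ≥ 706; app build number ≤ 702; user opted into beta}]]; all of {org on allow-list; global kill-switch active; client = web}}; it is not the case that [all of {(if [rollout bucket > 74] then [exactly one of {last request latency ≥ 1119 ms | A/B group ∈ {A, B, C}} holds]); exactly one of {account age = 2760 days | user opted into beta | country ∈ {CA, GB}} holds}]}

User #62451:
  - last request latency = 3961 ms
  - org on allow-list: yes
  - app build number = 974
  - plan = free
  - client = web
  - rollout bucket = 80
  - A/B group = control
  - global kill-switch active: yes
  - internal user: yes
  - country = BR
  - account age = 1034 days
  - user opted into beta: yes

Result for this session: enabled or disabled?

Atomic conditions:
  global kill-switch active: yes → true
  user opted into beta: yes → true
  A/B group = A: control == A is false
  country ∈ {BR, FR, JP}: BR is in the set → true
  plan ∈ {enterprise, free, team}: free is in the set → true
  internal user: yes → true
  app build number ≥ 706: 974 ≥ 706 is true
  app build number ≤ 702: 974 ≤ 702 is false
  org on allow-list: yes → true
  client = web: web == web is true
  rollout bucket > 74: 80 > 74 is true
  last request latency ≥ 1119 ms: 3961 ≥ 1119 is true
  A/B group ∈ {A, B, C}: control is not in the set → false
  account age = 2760 days: 1034 == 2760 is false
  country ∈ {CA, GB}: BR is not in the set → false
Combine:
[1.1.2] exactly-one(true, false) = true
[1.1] true OR true = true
[1.2.2] true OR true = true
[1.2] true OR true = true
[1] true → true = true
[2.1.1.1] true OR false OR true = true
[2.1.1] NOT true = false
[2.1] NOT false = true
[2.2] true AND true AND true = true
[2] true AND true = true
[3.1.1.2] exactly-one(true, false) = true
[3.1.1] true → true = true
[3.1.2] exactly-one(false, true, false) = true
[3.1] true AND true = true
[3] NOT true = false
[root] true AND true AND false = false
Overall: false → disabled

Disabled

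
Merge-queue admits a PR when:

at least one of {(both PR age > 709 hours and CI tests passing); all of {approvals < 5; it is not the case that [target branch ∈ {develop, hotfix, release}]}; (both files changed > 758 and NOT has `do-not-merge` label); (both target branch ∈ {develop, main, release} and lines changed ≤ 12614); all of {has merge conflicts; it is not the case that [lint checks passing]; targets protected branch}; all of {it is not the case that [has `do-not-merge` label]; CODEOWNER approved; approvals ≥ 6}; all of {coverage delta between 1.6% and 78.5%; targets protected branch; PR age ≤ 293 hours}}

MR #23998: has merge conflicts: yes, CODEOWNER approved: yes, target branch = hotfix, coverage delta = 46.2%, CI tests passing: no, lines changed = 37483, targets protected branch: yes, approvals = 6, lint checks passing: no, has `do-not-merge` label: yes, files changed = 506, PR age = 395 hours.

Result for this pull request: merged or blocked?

Merged

Atomic conditions:
  PR age > 709 hours: 395 > 709 is false
  CI tests passing: no → false
  approvals < 5: 6 < 5 is false
  target branch ∈ {develop, hotfix, release}: hotfix is in the set → true
  files changed > 758: 506 > 758 is false
  NOT has `do-not-merge` label: yes → false
  target branch ∈ {develop, main, release}: hotfix is not in the set → false
  lines changed ≤ 12614: 37483 ≤ 12614 is false
  has merge conflicts: yes → true
  lint checks passing: no → false
  targets protected branch: yes → true
  has `do-not-merge` label: yes → true
  CODEOWNER approved: yes → true
  approvals ≥ 6: 6 ≥ 6 is true
  coverage delta between 1.6% and 78.5%: 46.2 in [1.6, 78.5] is true
  PR age ≤ 293 hours: 395 ≤ 293 is false
Combine:
[1] false AND false = false
[2.2] NOT true = false
[2] false AND false = false
[3] false AND false = false
[4] false AND false = false
[5.2] NOT false = true
[5] true AND true AND true = true
[6.1] NOT true = false
[6] false AND true AND true = false
[7] true AND true AND false = false
[root] false OR false OR false OR false OR true OR false OR false = true
Overall: true → merged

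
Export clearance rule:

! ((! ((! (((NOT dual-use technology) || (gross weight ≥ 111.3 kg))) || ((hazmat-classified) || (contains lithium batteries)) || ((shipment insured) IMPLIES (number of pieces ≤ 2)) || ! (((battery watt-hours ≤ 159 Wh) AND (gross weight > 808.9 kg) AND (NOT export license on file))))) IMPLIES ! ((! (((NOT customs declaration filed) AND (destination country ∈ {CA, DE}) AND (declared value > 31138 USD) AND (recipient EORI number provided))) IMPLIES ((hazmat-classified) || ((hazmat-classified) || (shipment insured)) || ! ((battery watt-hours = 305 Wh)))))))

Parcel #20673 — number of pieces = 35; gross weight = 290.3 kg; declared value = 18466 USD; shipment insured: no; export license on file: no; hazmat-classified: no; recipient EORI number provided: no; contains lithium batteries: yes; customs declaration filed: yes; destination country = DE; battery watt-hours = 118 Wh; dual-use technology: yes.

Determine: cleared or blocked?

Blocked

Atomic conditions:
  NOT dual-use technology: yes → false
  gross weight ≥ 111.3 kg: 290.3 ≥ 111.3 is true
  hazmat-classified: no → false
  contains lithium batteries: yes → true
  shipment insured: no → false
  number of pieces ≤ 2: 35 ≤ 2 is false
  battery watt-hours ≤ 159 Wh: 118 ≤ 159 is true
  gross weight > 808.9 kg: 290.3 > 808.9 is false
  NOT export license on file: no → true
  NOT customs declaration filed: yes → false
  destination country ∈ {CA, DE}: DE is in the set → true
  declared value > 31138 USD: 18466 > 31138 is false
  recipient EORI number provided: no → false
  battery watt-hours = 305 Wh: 118 == 305 is false
Combine:
[1.1.1.1.1] false OR true = true
[1.1.1.1] NOT true = false
[1.1.1.2] false OR true = true
[1.1.1.3] false → false (antecedent false ⇒ implication holds) = true
[1.1.1.4.1] true AND false AND true = false
[1.1.1.4] NOT false = true
[1.1.1] false OR true OR true OR true = true
[1.1] NOT true = false
[1.2.1.1.1] false AND true AND false AND false = false
[1.2.1.1] NOT false = true
[1.2.1.2.2] false OR false = false
[1.2.1.2.3] NOT false = true
[1.2.1.2] false OR false OR true = true
[1.2.1] true → true = true
[1.2] NOT true = false
[1] false → false (antecedent false ⇒ implication holds) = true
[root] NOT true = false
Overall: false → blocked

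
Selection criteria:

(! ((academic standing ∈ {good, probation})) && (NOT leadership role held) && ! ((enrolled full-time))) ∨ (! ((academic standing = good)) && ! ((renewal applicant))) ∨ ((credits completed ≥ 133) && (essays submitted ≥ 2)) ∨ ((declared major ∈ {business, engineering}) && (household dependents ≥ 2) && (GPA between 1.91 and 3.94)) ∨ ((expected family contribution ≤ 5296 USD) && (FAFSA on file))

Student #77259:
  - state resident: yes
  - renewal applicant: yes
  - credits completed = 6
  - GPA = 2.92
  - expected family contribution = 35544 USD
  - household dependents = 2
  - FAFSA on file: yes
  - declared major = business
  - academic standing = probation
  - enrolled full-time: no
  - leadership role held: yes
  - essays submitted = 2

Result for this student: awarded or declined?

Awarded

Atomic conditions:
  academic standing ∈ {good, probation}: probation is in the set → true
  NOT leadership role held: yes → false
  enrolled full-time: no → false
  academic standing = good: probation == good is false
  renewal applicant: yes → true
  credits completed ≥ 133: 6 ≥ 133 is false
  essays submitted ≥ 2: 2 ≥ 2 is true
  declared major ∈ {business, engineering}: business is in the set → true
  household dependents ≥ 2: 2 ≥ 2 is true
  GPA between 1.91 and 3.94: 2.92 in [1.91, 3.94] is true
  expected family contribution ≤ 5296 USD: 35544 ≤ 5296 is false
  FAFSA on file: yes → true
Combine:
[1.1] NOT true = false
[1.3] NOT false = true
[1] false AND false AND true = false
[2.1] NOT false = true
[2.2] NOT true = false
[2] true AND false = false
[3] false AND true = false
[4] true AND true AND true = true
[5] false AND true = false
[root] false OR false OR false OR true OR false = true
Overall: true → awarded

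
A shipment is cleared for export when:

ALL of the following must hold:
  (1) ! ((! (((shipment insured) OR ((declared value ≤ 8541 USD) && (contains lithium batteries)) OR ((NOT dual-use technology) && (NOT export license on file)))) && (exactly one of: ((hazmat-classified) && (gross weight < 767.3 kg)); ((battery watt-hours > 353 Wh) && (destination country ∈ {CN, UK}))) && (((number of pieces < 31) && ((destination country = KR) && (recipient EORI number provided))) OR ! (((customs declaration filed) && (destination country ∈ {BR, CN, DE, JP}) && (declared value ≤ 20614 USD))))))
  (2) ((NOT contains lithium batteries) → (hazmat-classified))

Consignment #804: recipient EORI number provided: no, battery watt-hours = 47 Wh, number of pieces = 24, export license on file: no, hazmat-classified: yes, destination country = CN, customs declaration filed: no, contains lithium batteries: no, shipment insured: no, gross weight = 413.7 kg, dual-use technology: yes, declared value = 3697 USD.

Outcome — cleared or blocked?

Blocked

Atomic conditions:
  shipment insured: no → false
  declared value ≤ 8541 USD: 3697 ≤ 8541 is true
  contains lithium batteries: no → false
  NOT dual-use technology: yes → false
  NOT export license on file: no → true
  hazmat-classified: yes → true
  gross weight < 767.3 kg: 413.7 < 767.3 is true
  battery watt-hours > 353 Wh: 47 > 353 is false
  destination country ∈ {CN, UK}: CN is in the set → true
  number of pieces < 31: 24 < 31 is true
  destination country = KR: CN == KR is false
  recipient EORI number provided: no → false
  customs declaration filed: no → false
  destination country ∈ {BR, CN, DE, JP}: CN is in the set → true
  declared value ≤ 20614 USD: 3697 ≤ 20614 is true
  NOT contains lithium batteries: no → true
Combine:
[1.1.1.1.2] true AND false = false
[1.1.1.1.3] false AND true = false
[1.1.1.1] false OR false OR false = false
[1.1.1] NOT false = true
[1.1.2.1] true AND true = true
[1.1.2.2] false AND true = false
[1.1.2] exactly-one(true, false) = true
[1.1.3.1.2] false AND false = false
[1.1.3.1] true AND false = false
[1.1.3.2.1] false AND true AND true = false
[1.1.3.2] NOT false = true
[1.1.3] false OR true = true
[1.1] true AND true AND true = true
[1] NOT true = false
[2] true → true = true
[root] false AND true = false
Overall: false → blocked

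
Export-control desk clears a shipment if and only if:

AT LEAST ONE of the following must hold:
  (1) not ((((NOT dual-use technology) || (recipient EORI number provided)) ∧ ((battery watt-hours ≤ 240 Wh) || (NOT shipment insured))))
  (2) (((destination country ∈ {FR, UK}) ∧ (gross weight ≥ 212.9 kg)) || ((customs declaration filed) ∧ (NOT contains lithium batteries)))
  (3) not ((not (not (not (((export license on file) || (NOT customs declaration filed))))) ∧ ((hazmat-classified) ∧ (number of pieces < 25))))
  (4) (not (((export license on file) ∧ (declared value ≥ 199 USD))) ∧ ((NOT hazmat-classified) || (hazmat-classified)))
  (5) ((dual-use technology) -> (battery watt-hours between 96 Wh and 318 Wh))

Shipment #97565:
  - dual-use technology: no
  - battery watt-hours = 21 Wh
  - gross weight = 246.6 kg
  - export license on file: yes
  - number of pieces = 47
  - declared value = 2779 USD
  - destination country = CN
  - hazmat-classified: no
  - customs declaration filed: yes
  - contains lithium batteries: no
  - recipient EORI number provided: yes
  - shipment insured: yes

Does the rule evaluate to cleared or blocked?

Atomic conditions:
  NOT dual-use technology: no → true
  recipient EORI number provided: yes → true
  battery watt-hours ≤ 240 Wh: 21 ≤ 240 is true
  NOT shipment insured: yes → false
  destination country ∈ {FR, UK}: CN is not in the set → false
  gross weight ≥ 212.9 kg: 246.6 ≥ 212.9 is true
  customs declaration filed: yes → true
  NOT contains lithium batteries: no → true
  export license on file: yes → true
  NOT customs declaration filed: yes → false
  hazmat-classified: no → false
  number of pieces < 25: 47 < 25 is false
  declared value ≥ 199 USD: 2779 ≥ 199 is true
  NOT hazmat-classified: no → true
  dual-use technology: no → false
  battery watt-hours between 96 Wh and 318 Wh: 21 in [96, 318] is false
Combine:
[1.1.1] true OR true = true
[1.1.2] true OR false = true
[1.1] true AND true = true
[1] NOT true = false
[2.1] false AND true = false
[2.2] true AND true = true
[2] false OR true = true
[3.1.1.1.1.1] true OR false = true
[3.1.1.1.1] NOT true = false
[3.1.1.1] NOT false = true
[3.1.1] NOT true = false
[3.1.2] false AND false = false
[3.1] false AND false = false
[3] NOT false = true
[4.1.1] true AND true = true
[4.1] NOT true = false
[4.2] true OR false = true
[4] false AND true = false
[5] false → false (antecedent false ⇒ implication holds) = true
[root] false OR true OR true OR false OR true = true
Overall: true → cleared

Cleared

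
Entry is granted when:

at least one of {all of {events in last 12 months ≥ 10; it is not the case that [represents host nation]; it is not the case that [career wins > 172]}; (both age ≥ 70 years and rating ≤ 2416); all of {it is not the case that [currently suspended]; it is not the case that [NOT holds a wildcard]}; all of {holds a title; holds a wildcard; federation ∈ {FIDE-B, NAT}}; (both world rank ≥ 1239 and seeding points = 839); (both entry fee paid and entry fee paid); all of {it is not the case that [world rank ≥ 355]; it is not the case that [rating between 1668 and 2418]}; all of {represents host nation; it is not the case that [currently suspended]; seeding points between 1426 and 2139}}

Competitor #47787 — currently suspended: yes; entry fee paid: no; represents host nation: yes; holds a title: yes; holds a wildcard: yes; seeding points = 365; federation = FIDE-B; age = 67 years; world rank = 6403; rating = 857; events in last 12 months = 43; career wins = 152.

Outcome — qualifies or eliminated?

Atomic conditions:
  events in last 12 months ≥ 10: 43 ≥ 10 is true
  represents host nation: yes → true
  career wins > 172: 152 > 172 is false
  age ≥ 70 years: 67 ≥ 70 is false
  rating ≤ 2416: 857 ≤ 2416 is true
  currently suspended: yes → true
  NOT holds a wildcard: yes → false
  holds a title: yes → true
  holds a wildcard: yes → true
  federation ∈ {FIDE-B, NAT}: FIDE-B is in the set → true
  world rank ≥ 1239: 6403 ≥ 1239 is true
  seeding points = 839: 365 == 839 is false
  entry fee paid: no → false
  world rank ≥ 355: 6403 ≥ 355 is true
  rating between 1668 and 2418: 857 in [1668, 2418] is false
  seeding points between 1426 and 2139: 365 in [1426, 2139] is false
Combine:
[1.2] NOT true = false
[1.3] NOT false = true
[1] true AND false AND true = false
[2] false AND true = false
[3.1] NOT true = false
[3.2] NOT false = true
[3] false AND true = false
[4] true AND true AND true = true
[5] true AND false = false
[6] false AND false = false
[7.1] NOT true = false
[7.2] NOT false = true
[7] false AND true = false
[8.2] NOT true = false
[8] true AND false AND false = false
[root] false OR false OR false OR true OR false OR false OR false OR false = true
Overall: true → qualifies

Qualifies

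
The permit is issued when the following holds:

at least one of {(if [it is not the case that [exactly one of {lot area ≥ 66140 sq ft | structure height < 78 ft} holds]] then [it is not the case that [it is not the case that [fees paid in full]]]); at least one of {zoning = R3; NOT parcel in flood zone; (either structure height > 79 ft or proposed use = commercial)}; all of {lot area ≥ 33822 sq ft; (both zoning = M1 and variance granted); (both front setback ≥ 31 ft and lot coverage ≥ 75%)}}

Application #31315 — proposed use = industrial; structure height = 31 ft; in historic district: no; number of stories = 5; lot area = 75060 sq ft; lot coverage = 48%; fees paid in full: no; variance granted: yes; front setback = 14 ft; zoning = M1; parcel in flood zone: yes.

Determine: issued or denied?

Denied

Atomic conditions:
  lot area ≥ 66140 sq ft: 75060 ≥ 66140 is true
  structure height < 78 ft: 31 < 78 is true
  fees paid in full: no → false
  zoning = R3: M1 == R3 is false
  NOT parcel in flood zone: yes → false
  structure height > 79 ft: 31 > 79 is false
  proposed use = commercial: industrial == commercial is false
  lot area ≥ 33822 sq ft: 75060 ≥ 33822 is true
  zoning = M1: M1 == M1 is true
  variance granted: yes → true
  front setback ≥ 31 ft: 14 ≥ 31 is false
  lot coverage ≥ 75%: 48 ≥ 75 is false
Combine:
[1.1.1] exactly-one(true, true) = false
[1.1] NOT false = true
[1.2.1] NOT false = true
[1.2] NOT true = false
[1] true → false = false
[2.3] false OR false = false
[2] false OR false OR false = false
[3.2] true AND true = true
[3.3] false AND false = false
[3] true AND true AND false = false
[root] false OR false OR false = false
Overall: false → denied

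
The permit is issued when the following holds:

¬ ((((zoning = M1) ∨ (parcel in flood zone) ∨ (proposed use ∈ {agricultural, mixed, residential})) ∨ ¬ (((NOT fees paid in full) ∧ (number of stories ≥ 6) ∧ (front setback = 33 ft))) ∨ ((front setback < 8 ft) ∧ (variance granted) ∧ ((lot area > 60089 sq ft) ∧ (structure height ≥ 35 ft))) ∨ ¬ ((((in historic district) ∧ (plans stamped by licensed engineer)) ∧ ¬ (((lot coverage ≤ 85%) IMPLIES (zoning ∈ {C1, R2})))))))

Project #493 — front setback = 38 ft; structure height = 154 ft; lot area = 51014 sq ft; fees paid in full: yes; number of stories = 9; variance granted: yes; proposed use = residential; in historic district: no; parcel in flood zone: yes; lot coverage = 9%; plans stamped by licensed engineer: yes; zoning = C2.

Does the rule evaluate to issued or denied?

Denied

Atomic conditions:
  zoning = M1: C2 == M1 is false
  parcel in flood zone: yes → true
  proposed use ∈ {agricultural, mixed, residential}: residential is in the set → true
  NOT fees paid in full: yes → false
  number of stories ≥ 6: 9 ≥ 6 is true
  front setback = 33 ft: 38 == 33 is false
  front setback < 8 ft: 38 < 8 is false
  variance granted: yes → true
  lot area > 60089 sq ft: 51014 > 60089 is false
  structure height ≥ 35 ft: 154 ≥ 35 is true
  in historic district: no → false
  plans stamped by licensed engineer: yes → true
  lot coverage ≤ 85%: 9 ≤ 85 is true
  zoning ∈ {C1, R2}: C2 is not in the set → false
Combine:
[1.1] false OR true OR true = true
[1.2.1] false AND true AND false = false
[1.2] NOT false = true
[1.3.3] false AND true = false
[1.3] false AND true AND false = false
[1.4.1.1] false AND true = false
[1.4.1.2.1] true → false = false
[1.4.1.2] NOT false = true
[1.4.1] false AND true = false
[1.4] NOT false = true
[1] true OR true OR false OR true = true
[root] NOT true = false
Overall: false → denied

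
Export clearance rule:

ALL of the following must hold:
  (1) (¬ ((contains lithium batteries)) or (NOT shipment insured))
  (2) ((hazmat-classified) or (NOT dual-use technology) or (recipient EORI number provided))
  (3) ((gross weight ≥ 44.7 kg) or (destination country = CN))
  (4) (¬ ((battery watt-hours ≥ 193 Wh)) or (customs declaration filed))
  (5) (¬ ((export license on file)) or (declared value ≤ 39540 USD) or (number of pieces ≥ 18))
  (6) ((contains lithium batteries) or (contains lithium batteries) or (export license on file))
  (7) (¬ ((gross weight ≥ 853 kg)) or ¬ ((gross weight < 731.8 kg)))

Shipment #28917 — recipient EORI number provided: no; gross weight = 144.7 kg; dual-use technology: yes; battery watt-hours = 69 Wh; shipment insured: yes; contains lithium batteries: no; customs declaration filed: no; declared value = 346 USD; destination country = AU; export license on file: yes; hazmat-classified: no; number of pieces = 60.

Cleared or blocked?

Blocked

Atomic conditions:
  contains lithium batteries: no → false
  NOT shipment insured: yes → false
  hazmat-classified: no → false
  NOT dual-use technology: yes → false
  recipient EORI number provided: no → false
  gross weight ≥ 44.7 kg: 144.7 ≥ 44.7 is true
  destination country = CN: AU == CN is false
  battery watt-hours ≥ 193 Wh: 69 ≥ 193 is false
  customs declaration filed: no → false
  export license on file: yes → true
  declared value ≤ 39540 USD: 346 ≤ 39540 is true
  number of pieces ≥ 18: 60 ≥ 18 is true
  gross weight ≥ 853 kg: 144.7 ≥ 853 is false
  gross weight < 731.8 kg: 144.7 < 731.8 is true
Combine:
[1.1] NOT false = true
[1] true OR false = true
[2] false OR false OR false = false
[3] true OR false = true
[4.1] NOT false = true
[4] true OR false = true
[5.1] NOT true = false
[5] false OR true OR true = true
[6] false OR false OR true = true
[7.1] NOT false = true
[7.2] NOT true = false
[7] true OR false = true
[root] true AND false AND true AND true AND true AND true AND true = false
Overall: false → blocked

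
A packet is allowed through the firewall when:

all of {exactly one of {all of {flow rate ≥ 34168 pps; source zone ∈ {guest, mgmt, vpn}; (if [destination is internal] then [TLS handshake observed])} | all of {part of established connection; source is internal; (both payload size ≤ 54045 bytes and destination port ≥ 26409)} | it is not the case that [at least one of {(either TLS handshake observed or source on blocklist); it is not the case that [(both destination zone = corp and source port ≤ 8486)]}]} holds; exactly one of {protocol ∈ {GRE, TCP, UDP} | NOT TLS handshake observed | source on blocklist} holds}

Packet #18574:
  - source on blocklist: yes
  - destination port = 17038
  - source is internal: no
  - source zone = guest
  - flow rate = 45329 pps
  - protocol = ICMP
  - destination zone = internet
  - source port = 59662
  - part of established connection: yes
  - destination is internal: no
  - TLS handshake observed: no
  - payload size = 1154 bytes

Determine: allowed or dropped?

Dropped

Atomic conditions:
  flow rate ≥ 34168 pps: 45329 ≥ 34168 is true
  source zone ∈ {guest, mgmt, vpn}: guest is in the set → true
  destination is internal: no → false
  TLS handshake observed: no → false
  part of established connection: yes → true
  source is internal: no → false
  payload size ≤ 54045 bytes: 1154 ≤ 54045 is true
  destination port ≥ 26409: 17038 ≥ 26409 is false
  source on blocklist: yes → true
  destination zone = corp: internet == corp is false
  source port ≤ 8486: 59662 ≤ 8486 is false
  protocol ∈ {GRE, TCP, UDP}: ICMP is not in the set → false
  NOT TLS handshake observed: no → true
Combine:
[1.1.3] false → false (antecedent false ⇒ implication holds) = true
[1.1] true AND true AND true = true
[1.2.3] true AND false = false
[1.2] true AND false AND false = false
[1.3.1.1] false OR true = true
[1.3.1.2.1] false AND false = false
[1.3.1.2] NOT false = true
[1.3.1] true OR true = true
[1.3] NOT true = false
[1] exactly-one(true, false, false) = true
[2] exactly-one(false, true, true) = false
[root] true AND false = false
Overall: false → dropped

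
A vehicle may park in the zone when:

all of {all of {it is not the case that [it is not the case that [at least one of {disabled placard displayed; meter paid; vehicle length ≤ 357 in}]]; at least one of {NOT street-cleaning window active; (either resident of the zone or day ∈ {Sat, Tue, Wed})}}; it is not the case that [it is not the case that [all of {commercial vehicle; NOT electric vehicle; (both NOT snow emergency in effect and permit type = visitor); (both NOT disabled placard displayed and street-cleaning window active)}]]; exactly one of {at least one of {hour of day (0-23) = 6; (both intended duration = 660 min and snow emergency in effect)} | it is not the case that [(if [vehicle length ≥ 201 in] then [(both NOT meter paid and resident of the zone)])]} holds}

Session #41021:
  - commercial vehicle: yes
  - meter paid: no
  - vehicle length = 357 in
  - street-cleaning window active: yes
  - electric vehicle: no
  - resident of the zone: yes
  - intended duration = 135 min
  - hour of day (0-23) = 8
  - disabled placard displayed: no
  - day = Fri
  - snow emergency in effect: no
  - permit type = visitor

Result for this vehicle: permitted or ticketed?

Atomic conditions:
  disabled placard displayed: no → false
  meter paid: no → false
  vehicle length ≤ 357 in: 357 ≤ 357 is true
  NOT street-cleaning window active: yes → false
  resident of the zone: yes → true
  day ∈ {Sat, Tue, Wed}: Fri is not in the set → false
  commercial vehicle: yes → true
  NOT electric vehicle: no → true
  NOT snow emergency in effect: no → true
  permit type = visitor: visitor == visitor is true
  NOT disabled placard displayed: no → true
  street-cleaning window active: yes → true
  hour of day (0-23) = 6: 8 == 6 is false
  intended duration = 660 min: 135 == 660 is false
  snow emergency in effect: no → false
  vehicle length ≥ 201 in: 357 ≥ 201 is true
  NOT meter paid: no → true
Combine:
[1.1.1.1] false OR false OR true = true
[1.1.1] NOT true = false
[1.1] NOT false = true
[1.2.2] true OR false = true
[1.2] false OR true = true
[1] true AND true = true
[2.1.1.3] true AND true = true
[2.1.1.4] true AND true = true
[2.1.1] true AND true AND true AND true = true
[2.1] NOT true = false
[2] NOT false = true
[3.1.2] false AND false = false
[3.1] false OR false = false
[3.2.1.2] true AND true = true
[3.2.1] true → true = true
[3.2] NOT true = false
[3] exactly-one(false, false) = false
[root] true AND true AND false = false
Overall: false → ticketed

Ticketed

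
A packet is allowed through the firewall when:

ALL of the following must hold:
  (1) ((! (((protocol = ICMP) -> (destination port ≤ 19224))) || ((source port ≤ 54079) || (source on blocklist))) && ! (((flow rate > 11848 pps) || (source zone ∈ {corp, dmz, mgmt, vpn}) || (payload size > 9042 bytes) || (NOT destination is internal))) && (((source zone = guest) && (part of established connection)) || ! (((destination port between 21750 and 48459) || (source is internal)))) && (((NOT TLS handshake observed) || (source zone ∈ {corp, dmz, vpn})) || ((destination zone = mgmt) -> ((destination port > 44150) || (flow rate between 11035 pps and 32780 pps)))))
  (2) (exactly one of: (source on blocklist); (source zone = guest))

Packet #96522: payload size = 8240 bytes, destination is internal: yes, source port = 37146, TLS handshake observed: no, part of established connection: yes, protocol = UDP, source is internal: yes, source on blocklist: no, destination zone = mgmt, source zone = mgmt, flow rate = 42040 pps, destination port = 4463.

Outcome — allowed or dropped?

Dropped

Atomic conditions:
  protocol = ICMP: UDP == ICMP is false
  destination port ≤ 19224: 4463 ≤ 19224 is true
  source port ≤ 54079: 37146 ≤ 54079 is true
  source on blocklist: no → false
  flow rate > 11848 pps: 42040 > 11848 is true
  source zone ∈ {corp, dmz, mgmt, vpn}: mgmt is in the set → true
  payload size > 9042 bytes: 8240 > 9042 is false
  NOT destination is internal: yes → false
  source zone = guest: mgmt == guest is false
  part of established connection: yes → true
  destination port between 21750 and 48459: 4463 in [21750, 48459] is false
  source is internal: yes → true
  NOT TLS handshake observed: no → true
  source zone ∈ {corp, dmz, vpn}: mgmt is not in the set → false
  destination zone = mgmt: mgmt == mgmt is true
  destination port > 44150: 4463 > 44150 is false
  flow rate between 11035 pps and 32780 pps: 42040 in [11035, 32780] is false
Combine:
[1.1.1.1] false → true (antecedent false ⇒ implication holds) = true
[1.1.1] NOT true = false
[1.1.2] true OR false = true
[1.1] false OR true = true
[1.2.1] true OR true OR false OR false = true
[1.2] NOT true = false
[1.3.1] false AND true = false
[1.3.2.1] false OR true = true
[1.3.2] NOT true = false
[1.3] false OR false = false
[1.4.1] true OR false = true
[1.4.2.2] false OR false = false
[1.4.2] true → false = false
[1.4] true OR false = true
[1] true AND false AND false AND true = false
[2] exactly-one(false, false) = false
[root] false AND false = false
Overall: false → dropped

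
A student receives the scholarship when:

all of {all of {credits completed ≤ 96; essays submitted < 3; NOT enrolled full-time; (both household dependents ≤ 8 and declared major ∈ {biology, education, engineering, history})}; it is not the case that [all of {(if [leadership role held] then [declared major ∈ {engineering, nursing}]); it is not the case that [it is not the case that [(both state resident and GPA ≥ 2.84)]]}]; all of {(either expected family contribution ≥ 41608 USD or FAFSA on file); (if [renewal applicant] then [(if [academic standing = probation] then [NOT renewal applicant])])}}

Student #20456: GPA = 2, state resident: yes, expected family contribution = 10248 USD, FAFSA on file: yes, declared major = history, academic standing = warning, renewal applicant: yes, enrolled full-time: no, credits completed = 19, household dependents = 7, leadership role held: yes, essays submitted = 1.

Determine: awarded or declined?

Atomic conditions:
  credits completed ≤ 96: 19 ≤ 96 is true
  essays submitted < 3: 1 < 3 is true
  NOT enrolled full-time: no → true
  household dependents ≤ 8: 7 ≤ 8 is true
  declared major ∈ {biology, education, engineering, history}: history is in the set → true
  leadership role held: yes → true
  declared major ∈ {engineering, nursing}: history is not in the set → false
  state resident: yes → true
  GPA ≥ 2.84: 2 ≥ 2.84 is false
  expected family contribution ≥ 41608 USD: 10248 ≥ 41608 is false
  FAFSA on file: yes → true
  renewal applicant: yes → true
  academic standing = probation: warning == probation is false
  NOT renewal applicant: yes → false
Combine:
[1.4] true AND true = true
[1] true AND true AND true AND true = true
[2.1.1] true → false = false
[2.1.2.1.1] true AND false = false
[2.1.2.1] NOT false = true
[2.1.2] NOT true = false
[2.1] false AND false = false
[2] NOT false = true
[3.1] false OR true = true
[3.2.2] false → false (antecedent false ⇒ implication holds) = true
[3.2] true → true = true
[3] true AND true = true
[root] true AND true AND true = true
Overall: true → awarded

Awarded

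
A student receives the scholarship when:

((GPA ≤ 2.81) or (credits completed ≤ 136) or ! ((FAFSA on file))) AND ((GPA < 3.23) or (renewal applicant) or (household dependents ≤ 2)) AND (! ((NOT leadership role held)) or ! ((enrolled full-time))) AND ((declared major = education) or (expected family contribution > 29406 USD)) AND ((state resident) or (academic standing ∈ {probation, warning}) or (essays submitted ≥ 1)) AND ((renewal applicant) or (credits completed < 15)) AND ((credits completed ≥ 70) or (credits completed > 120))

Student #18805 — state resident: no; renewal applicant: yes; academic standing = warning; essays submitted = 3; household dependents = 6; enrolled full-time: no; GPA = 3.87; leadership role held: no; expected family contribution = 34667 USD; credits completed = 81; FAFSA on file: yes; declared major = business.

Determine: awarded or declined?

Atomic conditions:
  GPA ≤ 2.81: 3.87 ≤ 2.81 is false
  credits completed ≤ 136: 81 ≤ 136 is true
  FAFSA on file: yes → true
  GPA < 3.23: 3.87 < 3.23 is false
  renewal applicant: yes → true
  household dependents ≤ 2: 6 ≤ 2 is false
  NOT leadership role held: no → true
  enrolled full-time: no → false
  declared major = education: business == education is false
  expected family contribution > 29406 USD: 34667 > 29406 is true
  state resident: no → false
  academic standing ∈ {probation, warning}: warning is in the set → true
  essays submitted ≥ 1: 3 ≥ 1 is true
  credits completed < 15: 81 < 15 is false
  credits completed ≥ 70: 81 ≥ 70 is true
  credits completed > 120: 81 > 120 is false
Combine:
[1.3] NOT true = false
[1] false OR true OR false = true
[2] false OR true OR false = true
[3.1] NOT true = false
[3.2] NOT false = true
[3] false OR true = true
[4] false OR true = true
[5] false OR true OR true = true
[6] true OR false = true
[7] true OR false = true
[root] true AND true AND true AND true AND true AND true AND true = true
Overall: true → awarded

Awarded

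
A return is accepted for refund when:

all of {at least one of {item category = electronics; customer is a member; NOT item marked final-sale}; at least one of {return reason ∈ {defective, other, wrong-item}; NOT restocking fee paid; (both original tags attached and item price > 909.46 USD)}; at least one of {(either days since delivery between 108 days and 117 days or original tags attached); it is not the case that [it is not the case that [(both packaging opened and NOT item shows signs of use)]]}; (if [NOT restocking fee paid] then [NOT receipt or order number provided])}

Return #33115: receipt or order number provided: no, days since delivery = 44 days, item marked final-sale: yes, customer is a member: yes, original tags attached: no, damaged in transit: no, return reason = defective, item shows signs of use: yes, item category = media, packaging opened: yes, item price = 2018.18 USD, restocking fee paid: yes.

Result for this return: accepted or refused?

Refused

Atomic conditions:
  item category = electronics: media == electronics is false
  customer is a member: yes → true
  NOT item marked final-sale: yes → false
  return reason ∈ {defective, other, wrong-item}: defective is in the set → true
  NOT restocking fee paid: yes → false
  original tags attached: no → false
  item price > 909.46 USD: 2018.18 > 909.46 is true
  days since delivery between 108 days and 117 days: 44 in [108, 117] is false
  packaging opened: yes → true
  NOT item shows signs of use: yes → false
  NOT receipt or order number provided: no → true
Combine:
[1] false OR true OR false = true
[2.3] false AND true = false
[2] true OR false OR false = true
[3.1] false OR false = false
[3.2.1.1] true AND false = false
[3.2.1] NOT false = true
[3.2] NOT true = false
[3] false OR false = false
[4] false → true (antecedent false ⇒ implication holds) = true
[root] true AND true AND false AND true = false
Overall: false → refused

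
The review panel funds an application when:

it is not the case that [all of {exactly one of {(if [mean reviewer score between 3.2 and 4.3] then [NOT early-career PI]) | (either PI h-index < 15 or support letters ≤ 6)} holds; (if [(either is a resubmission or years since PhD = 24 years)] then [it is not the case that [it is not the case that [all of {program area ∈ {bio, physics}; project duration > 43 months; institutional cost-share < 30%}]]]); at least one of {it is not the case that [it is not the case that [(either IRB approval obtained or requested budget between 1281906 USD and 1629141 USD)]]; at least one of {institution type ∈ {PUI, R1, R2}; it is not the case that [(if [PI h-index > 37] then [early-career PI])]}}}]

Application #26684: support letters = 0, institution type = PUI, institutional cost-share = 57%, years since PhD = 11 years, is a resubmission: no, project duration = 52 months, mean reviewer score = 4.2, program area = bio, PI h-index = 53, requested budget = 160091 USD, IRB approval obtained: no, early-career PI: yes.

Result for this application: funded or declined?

Atomic conditions:
  mean reviewer score between 3.2 and 4.3: 4.2 in [3.2, 4.3] is true
  NOT early-career PI: yes → false
  PI h-index < 15: 53 < 15 is false
  support letters ≤ 6: 0 ≤ 6 is true
  is a resubmission: no → false
  years since PhD = 24 years: 11 == 24 is false
  program area ∈ {bio, physics}: bio is in the set → true
  project duration > 43 months: 52 > 43 is true
  institutional cost-share < 30%: 57 < 30 is false
  IRB approval obtained: no → false
  requested budget between 1281906 USD and 1629141 USD: 160091 in [1281906, 1629141] is false
  institution type ∈ {PUI, R1, R2}: PUI is in the set → true
  PI h-index > 37: 53 > 37 is true
  early-career PI: yes → true
Combine:
[1.1.1] true → false = false
[1.1.2] false OR true = true
[1.1] exactly-one(false, true) = true
[1.2.1] false OR false = false
[1.2.2.1.1] true AND true AND false = false
[1.2.2.1] NOT false = true
[1.2.2] NOT true = false
[1.2] false → false (antecedent false ⇒ implication holds) = true
[1.3.1.1.1] false OR false = false
[1.3.1.1] NOT false = true
[1.3.1] NOT true = false
[1.3.2.2.1] true → true = true
[1.3.2.2] NOT true = false
[1.3.2] true OR false = true
[1.3] false OR true = true
[1] true AND true AND true = true
[root] NOT true = false
Overall: false → declined

Declined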